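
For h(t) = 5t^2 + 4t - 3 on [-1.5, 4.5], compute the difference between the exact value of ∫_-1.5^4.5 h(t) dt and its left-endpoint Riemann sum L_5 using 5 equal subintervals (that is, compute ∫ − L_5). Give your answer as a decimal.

61.2

Exact integral: ∫_-1.5^4.5 h(t) dt = 175.5.
L_5 = 114.3.
Error = 175.5 − 114.3 = 61.2.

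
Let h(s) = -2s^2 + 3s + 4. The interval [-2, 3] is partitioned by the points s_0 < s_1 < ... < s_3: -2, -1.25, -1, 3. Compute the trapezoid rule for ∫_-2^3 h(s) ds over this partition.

Subinterval widths: 0.75, 0.25, 4.
h(-2) = -10, h(-1.25) = -2.875, h(-1) = -1, h(3) = -5.
On each subinterval the trapezoid contributes (Δs_i/2)·[h(s_{i-1}) + h(s_i)].
Sum = -17.3125.

-17.3125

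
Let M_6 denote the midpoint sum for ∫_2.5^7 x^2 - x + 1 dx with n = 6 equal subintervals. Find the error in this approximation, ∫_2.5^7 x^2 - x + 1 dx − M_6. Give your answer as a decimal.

Exact integral: ∫_2.5^7 f(x) dx = 92.25.
M_6 = 92.0390625.
Error = 92.25 − 92.0390625 = 0.2109375.

0.2109375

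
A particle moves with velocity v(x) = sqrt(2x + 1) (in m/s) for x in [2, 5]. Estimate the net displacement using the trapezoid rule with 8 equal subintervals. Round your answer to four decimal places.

8.4325

Δx = (5 − 2)/8 = 0.375.
v(2) ≈ 2.2361, v(2.375) ≈ 2.3979, v(2.75) ≈ 2.5495, v(3.125) ≈ 2.6926, v(3.5) ≈ 2.8284, v(3.875) ≈ 2.9580, v(4.25) ≈ 3.0822, v(4.625) ≈ 3.2016, v(5) ≈ 3.3166.
T_8 = (Δx/2)·[v(x_0) + 2v(x_1) + ... + 2v(x_{7}) + v(x_8)].
Sum ≈ 8.4325.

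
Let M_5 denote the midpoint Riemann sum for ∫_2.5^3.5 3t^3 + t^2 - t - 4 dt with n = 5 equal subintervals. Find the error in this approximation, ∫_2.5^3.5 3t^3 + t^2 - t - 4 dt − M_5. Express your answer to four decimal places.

Exact integral: ∫_2.5^3.5 f(t) dt ≈ 85.333333.
M_5 = 85.24.
Error ≈ 85.333333 − 85.24 ≈ 0.0933.

0.0933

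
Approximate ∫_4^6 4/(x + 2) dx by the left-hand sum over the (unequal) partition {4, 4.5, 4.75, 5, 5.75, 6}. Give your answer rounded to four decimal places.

1.1929

Subinterval widths: 0.5, 0.25, 0.25, 0.75, 0.25.
Left endpoints: 4, 4.5, 4.75, 5, 5.75.
f(4) = 2/3, f(4.5) = 8/13, f(4.75) = 16/27, f(5) = 4/7, f(5.75) = 16/31.
Sum = Σ Δx_i · f(x_i).
Sum ≈ 1.1929.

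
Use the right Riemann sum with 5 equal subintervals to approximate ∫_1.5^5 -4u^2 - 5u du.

Δu = (5 − 1.5)/5 = 0.7.
Right endpoints: 2.2, 2.9, 3.6, 4.3, 5.
f(2.2) = -30.36, f(2.9) = -48.14, f(3.6) = -69.84, f(4.3) = -95.46, f(5) = -125.
Sum = Δu · [f(2.2) + f(2.9) + f(3.6) + f(4.3) + f(5)].
Sum = -258.16.

-258.16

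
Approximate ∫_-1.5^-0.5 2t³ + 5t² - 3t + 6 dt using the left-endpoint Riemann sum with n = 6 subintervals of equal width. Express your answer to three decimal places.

12.454

Δt = (-0.5 − (-1.5))/6 = 1/6.
Left endpoints: -1.5, -4/3, -7/6, -1, -5/6, -2/3.
f(-1.5) = 15, f(-4/3) = 382/27, f(-7/6) = 709/54, f(-1) = 12, f(-5/6) = 292/27, f(-2/3) = 260/27.
Sum = Δt · [f(-1.5) + f(-4/3) + f(-7/6) + ...].
Sum ≈ 12.454.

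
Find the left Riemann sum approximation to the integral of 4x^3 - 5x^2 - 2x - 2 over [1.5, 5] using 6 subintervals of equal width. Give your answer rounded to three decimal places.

Δx = (5 − 1.5)/6 = 7/12.
Left endpoints: 1.5, 25/12, 8/3, 3.25, 23/6, 53/12.
f(1.5) = -2.75, f(25/12) = 1793/216, f(8/3) = 890/27, f(3.25) = 76, f(23/6) = 15355/108, f(53/12) = 51031/216.
Sum = Δx · [f(1.5) + f(25/12) + f(8/3) + ...].
Sum ≈ 287.551.

287.551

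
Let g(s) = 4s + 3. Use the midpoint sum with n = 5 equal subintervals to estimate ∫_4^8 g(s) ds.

108

Δs = (8 − 4)/5 = 0.8.
Midpoints: 4.4, 5.2, 6, 6.8, 7.6.
g(4.4) = 20.6, g(5.2) = 23.8, g(6) = 27, g(6.8) = 30.2, g(7.6) = 33.4.
Sum = Δs · [g(4.4) + g(5.2) + g(6) + g(6.8) + g(7.6)].
Sum = 108.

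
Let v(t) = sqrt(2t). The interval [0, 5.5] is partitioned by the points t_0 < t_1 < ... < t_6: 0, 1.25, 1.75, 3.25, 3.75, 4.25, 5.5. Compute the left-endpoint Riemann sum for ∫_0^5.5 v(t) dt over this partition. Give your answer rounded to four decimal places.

Subinterval widths: 1.25, 0.5, 1.5, 0.5, 0.5, 1.25.
Left endpoints: 0, 1.25, 1.75, 3.25, 3.75, 4.25.
v(0) ≈ 0.0000, v(1.25) ≈ 1.5811, v(1.75) ≈ 1.8708, v(3.25) ≈ 2.5495, v(3.75) ≈ 2.7386, v(4.25) ≈ 2.9155.
Sum = Σ Δt_i · v(t_i).
Sum ≈ 9.8852.

9.8852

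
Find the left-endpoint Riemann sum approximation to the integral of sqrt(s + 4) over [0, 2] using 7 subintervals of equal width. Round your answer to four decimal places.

4.4001

Δs = (2 − 0)/7 = 2/7.
Left endpoints: 0, 2/7, 4/7, 6/7, 8/7, 10/7, 12/7.
f(0) ≈ 2.0000, f(2/7) ≈ 2.0702, f(4/7) ≈ 2.1381, f(6/7) ≈ 2.2039, f(8/7) ≈ 2.2678, f(10/7) ≈ 2.3299, f(12/7) ≈ 2.3905.
Sum = Δs · [f(0) + f(2/7) + f(4/7) + ...].
Sum ≈ 4.4001.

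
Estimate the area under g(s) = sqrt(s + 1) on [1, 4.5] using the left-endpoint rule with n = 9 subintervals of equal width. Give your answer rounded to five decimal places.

6.53068

Δs = (4.5 − 1)/9 = 7/18.
Left endpoints: 1, 25/18, 16/9, 13/6, 23/9, 53/18, 10/3, 67/18, 37/9.
g(1) ≈ 1.41421, g(25/18) ≈ 1.54560, g(16/9) ≈ 1.66667, g(13/6) ≈ 1.77951, g(23/9) ≈ 1.88562, g(53/18) ≈ 1.98606, g(10/3) ≈ 2.08167, g(67/18) ≈ 2.17307, g(37/9) ≈ 2.26078.
Sum = Δs · [g(1) + g(25/18) + g(16/9) + ...].
Sum ≈ 6.53068.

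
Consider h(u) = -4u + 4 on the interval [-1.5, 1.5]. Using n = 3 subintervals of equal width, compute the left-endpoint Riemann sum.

Δu = (1.5 − (-1.5))/3 = 1.
Left endpoints: -1.5, -0.5, 0.5.
h(-1.5) = 10, h(-0.5) = 6, h(0.5) = 2.
Sum = Δu · [h(-1.5) + h(-0.5) + h(0.5)].
Sum = 18.

18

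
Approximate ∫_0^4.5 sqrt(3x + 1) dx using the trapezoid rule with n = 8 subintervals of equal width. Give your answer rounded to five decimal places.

12.01948

Δx = (4.5 − 0)/8 = 0.5625.
f(0) ≈ 1.00000, f(0.5625) ≈ 1.63936, f(1.125) ≈ 2.09165, f(1.6875) ≈ 2.46221, f(2.25) ≈ 2.78388, f(2.8125) ≈ 3.07205, f(3.375) ≈ 3.33542, f(3.9375) ≈ 3.57946, f(4.5) ≈ 3.80789.
T_8 = (Δx/2)·[f(x_0) + 2f(x_1) + ... + 2f(x_{7}) + f(x_8)].
Sum ≈ 12.01948.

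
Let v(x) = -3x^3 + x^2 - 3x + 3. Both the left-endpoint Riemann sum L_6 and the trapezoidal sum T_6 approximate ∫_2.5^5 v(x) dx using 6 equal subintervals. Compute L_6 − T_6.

L_6 ≈ -359.97323.
T_6 ≈ -425.98886.
L_6 − T_6 = 66.015625.

66.015625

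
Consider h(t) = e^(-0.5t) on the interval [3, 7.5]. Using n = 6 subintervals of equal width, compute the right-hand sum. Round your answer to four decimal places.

Δt = (7.5 − 3)/6 = 0.75.
Right endpoints: 3.75, 4.5, 5.25, 6, 6.75, 7.5.
h(3.75) ≈ 0.1534, h(4.5) ≈ 0.1054, h(5.25) ≈ 0.0724, h(6) ≈ 0.0498, h(6.75) ≈ 0.0342, h(7.5) ≈ 0.0235.
Sum = Δt · [h(3.75) + h(4.5) + h(5.25) + ...].
Sum ≈ 0.3290.

0.3290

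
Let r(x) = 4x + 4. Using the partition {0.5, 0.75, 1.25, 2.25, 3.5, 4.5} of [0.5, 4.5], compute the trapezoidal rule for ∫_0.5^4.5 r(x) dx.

56

Subinterval widths: 0.25, 0.5, 1, 1.25, 1.
r(0.5) = 6, r(0.75) = 7, r(1.25) = 9, r(2.25) = 13, r(3.5) = 18, r(4.5) = 22.
On each subinterval the trapezoid contributes (Δx_i/2)·[r(x_{i-1}) + r(x_i)].
Sum = 56.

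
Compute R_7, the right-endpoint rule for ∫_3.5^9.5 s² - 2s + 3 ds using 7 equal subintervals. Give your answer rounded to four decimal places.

240.5204

Δs = (9.5 − 3.5)/7 = 6/7.
Right endpoints: 61/14, 73/14, 85/14, 97/14, 109/14, 121/14, 9.5.
f(61/14) = 2601/196, f(73/14) = 3873/196, f(85/14) = 5433/196, f(97/14) = 7281/196, f(109/14) = 9417/196, f(121/14) = 11841/196, f(9.5) = 74.25.
Sum = Δs · [f(61/14) + f(73/14) + f(85/14) + ...].
Sum ≈ 240.5204.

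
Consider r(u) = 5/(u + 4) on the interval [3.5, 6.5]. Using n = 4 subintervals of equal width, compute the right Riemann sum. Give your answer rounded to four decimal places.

1.6130

Δu = (6.5 − 3.5)/4 = 0.75.
Right endpoints: 4.25, 5, 5.75, 6.5.
r(4.25) = 20/33, r(5) = 5/9, r(5.75) = 20/39, r(6.5) = 10/21.
Sum = Δu · [r(4.25) + r(5) + r(5.75) + r(6.5)].
Sum ≈ 1.6130.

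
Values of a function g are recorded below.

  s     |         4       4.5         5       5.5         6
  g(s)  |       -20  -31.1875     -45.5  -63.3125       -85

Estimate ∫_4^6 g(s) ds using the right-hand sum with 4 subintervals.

-112.5

Δs = 0.5.
Sum = 0.5·[(-31.1875) + (-45.5) + (-63.3125) + (-85)] = -112.5.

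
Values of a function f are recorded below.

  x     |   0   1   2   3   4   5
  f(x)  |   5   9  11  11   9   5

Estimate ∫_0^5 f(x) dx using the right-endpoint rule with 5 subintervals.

45

Δx = 1.
Sum = 1·[9 + 11 + 11 + 9 + 5] = 45.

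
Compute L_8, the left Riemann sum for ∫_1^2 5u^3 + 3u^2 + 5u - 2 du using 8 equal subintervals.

28.25390625

Δu = (2 − 1)/8 = 0.125.
Left endpoints: 1, 1.125, 1.25, 1.375, 1.5, 1.625, 1.75, 1.875.
f(1) = 11, f(1.125) = 7445/512, f(1.25) = 18.703125, f(1.375) = 12055/512, f(1.5) = 29.125, f(1.625) = 18177/512, f(1.75) = 42.734375, f(1.875) = 26051/512.
Sum = Δu · [f(1) + f(1.125) + f(1.25) + ...].
Sum = 28.25390625.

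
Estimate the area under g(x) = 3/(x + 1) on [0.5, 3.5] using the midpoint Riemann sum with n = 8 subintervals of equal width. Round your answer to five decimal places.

3.28897

Δx = (3.5 − 0.5)/8 = 0.375.
Midpoints: 0.6875, 1.0625, 1.4375, 1.8125, 2.1875, 2.5625, 2.9375, 3.3125.
g(0.6875) = 16/9, g(1.0625) = 16/11, g(1.4375) = 16/13, g(1.8125) = 16/15, g(2.1875) = 16/17, g(2.5625) = 16/19, g(2.9375) = 16/21, g(3.3125) = 16/23.
Sum = Δx · [g(0.6875) + g(1.0625) + g(1.4375) + ...].
Sum ≈ 3.28897.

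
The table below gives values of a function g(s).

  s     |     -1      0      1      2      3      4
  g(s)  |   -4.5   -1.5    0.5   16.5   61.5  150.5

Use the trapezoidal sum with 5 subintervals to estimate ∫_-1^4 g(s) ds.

150

Δs = 1.
T_5 = (1/2)·[(-4.5) + 2·(-1.5) + 2·0.5 + 2·16.5 + 2·61.5 + 150.5] = 150.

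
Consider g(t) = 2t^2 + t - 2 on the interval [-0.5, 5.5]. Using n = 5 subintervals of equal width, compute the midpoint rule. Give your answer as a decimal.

112.56

Δt = (5.5 − (-0.5))/5 = 1.2.
Midpoints: 0.1, 1.3, 2.5, 3.7, 4.9.
g(0.1) = -1.88, g(1.3) = 2.68, g(2.5) = 13, g(3.7) = 29.08, g(4.9) = 50.92.
Sum = Δt · [g(0.1) + g(1.3) + g(2.5) + g(3.7) + g(4.9)].
Sum = 112.56.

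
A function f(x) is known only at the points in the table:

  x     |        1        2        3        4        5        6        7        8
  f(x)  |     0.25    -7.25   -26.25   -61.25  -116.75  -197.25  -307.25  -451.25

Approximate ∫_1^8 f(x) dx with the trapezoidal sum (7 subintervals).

Δx = 1.
T_7 = (1/2)·[0.25 + 2·(-7.25) + 2·(-26.25) + 2·(-61.25) + 2·(-116.75) + 2·(-197.25) + 2·(-307.25) + (-451.25)] = -941.5.

-941.5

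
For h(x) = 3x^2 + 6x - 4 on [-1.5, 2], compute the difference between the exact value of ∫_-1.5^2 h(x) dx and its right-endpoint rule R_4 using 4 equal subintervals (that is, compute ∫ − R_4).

-12.82421875

Exact integral: ∫_-1.5^2 h(x) dx = 2.625.
R_4 = 15.44921875.
Error = 2.625 − 15.44921875 = -12.82421875.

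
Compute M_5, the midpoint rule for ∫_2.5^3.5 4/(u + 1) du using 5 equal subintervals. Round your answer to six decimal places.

1.005043

Δu = (3.5 − 2.5)/5 = 0.2.
Midpoints: 2.6, 2.8, 3, 3.2, 3.4.
f(2.6) = 10/9, f(2.8) = 20/19, f(3) = 1, f(3.2) = 20/21, f(3.4) = 10/11.
Sum = Δu · [f(2.6) + f(2.8) + f(3) + f(3.2) + f(3.4)].
Sum ≈ 1.005043.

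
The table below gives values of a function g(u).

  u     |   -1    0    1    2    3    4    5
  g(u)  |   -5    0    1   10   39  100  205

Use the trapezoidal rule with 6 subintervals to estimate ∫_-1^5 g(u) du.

250

Δu = 1.
T_6 = (1/2)·[(-5) + 2·0 + 2·1 + 2·10 + 2·39 + 2·100 + 205] = 250.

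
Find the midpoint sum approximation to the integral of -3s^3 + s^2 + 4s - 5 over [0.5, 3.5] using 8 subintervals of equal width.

Δs = (3.5 − 0.5)/8 = 0.375.
Midpoints: 0.6875, 1.0625, 1.4375, 1.8125, 2.1875, 2.5625, 2.9375, 3.3125.
f(0.6875) = -11273/4096, f(1.0625) = -13187/4096, f(1.4375) = -24965/4096, f(1.8125) = -50495/4096, f(2.1875) = -93665/4096, f(2.5625) = -158363/4096, f(2.9375) = -248477/4096, f(3.3125) = -367895/4096.
Sum = Δs · [f(0.6875) + f(1.0625) + f(1.4375) + ...].
Sum = -88.65234375.

-88.65234375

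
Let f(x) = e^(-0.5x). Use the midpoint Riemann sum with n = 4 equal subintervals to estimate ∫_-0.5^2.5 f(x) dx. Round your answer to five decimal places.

1.98340

Δx = (2.5 − (-0.5))/4 = 0.75.
Midpoints: -0.125, 0.625, 1.375, 2.125.
f(-0.125) ≈ 1.06449, f(0.625) ≈ 0.73162, f(1.375) ≈ 0.50283, f(2.125) ≈ 0.34559.
Sum = Δx · [f(-0.125) + f(0.625) + f(1.375) + f(2.125)].
Sum ≈ 1.98340.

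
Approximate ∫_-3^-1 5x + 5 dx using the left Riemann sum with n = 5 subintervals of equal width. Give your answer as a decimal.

Δx = (-1 − (-3))/5 = 0.4.
Left endpoints: -3, -2.6, -2.2, -1.8, -1.4.
f(-3) = -10, f(-2.6) = -8, f(-2.2) = -6, f(-1.8) = -4, f(-1.4) = -2.
Sum = Δx · [f(-3) + f(-2.6) + f(-2.2) + f(-1.8) + f(-1.4)].
Sum = -12.

-12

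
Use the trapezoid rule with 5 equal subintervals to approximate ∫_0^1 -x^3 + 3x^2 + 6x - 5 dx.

-1.24

Δx = (1 − 0)/5 = 0.2.
f(0) = -5, f(0.2) = -3.688, f(0.4) = -2.184, f(0.6) = -0.536, f(0.8) = 1.208, f(1) = 3.
T_5 = (Δx/2)·[f(x_0) + 2f(x_1) + ... + 2f(x_{4}) + f(x_5)].
Sum = -1.24.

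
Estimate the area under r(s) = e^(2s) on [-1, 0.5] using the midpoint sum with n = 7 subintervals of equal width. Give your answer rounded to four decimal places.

1.2816

Δs = (0.5 − (-1))/7 = 3/14.
Midpoints: -25/28, -19/28, -13/28, -0.25, -1/28, 5/28, 11/28.
r(-25/28) ≈ 0.1677, r(-19/28) ≈ 0.2574, r(-13/28) ≈ 0.3951, r(-0.25) ≈ 0.6065, r(-1/28) ≈ 0.9311, r(5/28) ≈ 1.4292, r(11/28) ≈ 2.1940.
Sum = Δs · [r(-25/28) + r(-19/28) + r(-13/28) + ...].
Sum ≈ 1.2816.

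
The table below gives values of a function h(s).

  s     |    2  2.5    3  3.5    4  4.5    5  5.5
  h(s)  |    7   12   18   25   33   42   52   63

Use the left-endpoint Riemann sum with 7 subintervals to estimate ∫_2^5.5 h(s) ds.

Δs = 0.5.
Sum = 0.5·[7 + 12 + 18 + 25 + 33 + 42 + 52] = 94.5.

94.5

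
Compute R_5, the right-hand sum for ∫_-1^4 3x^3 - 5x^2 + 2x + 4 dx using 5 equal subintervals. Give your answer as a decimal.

190

Δx = (4 − (-1))/5 = 1.
Right endpoints: 0, 1, 2, 3, 4.
f(0) = 4, f(1) = 4, f(2) = 12, f(3) = 46, f(4) = 124.
Sum = Δx · [f(0) + f(1) + f(2) + f(3) + f(4)].
Sum = 190.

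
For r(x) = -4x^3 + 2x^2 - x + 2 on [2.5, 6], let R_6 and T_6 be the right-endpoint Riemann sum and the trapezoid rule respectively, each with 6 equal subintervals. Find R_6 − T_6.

-217.4375

R_6 ≈ -1358.392940.
T_6 ≈ -1140.955440.
R_6 − T_6 = -217.4375.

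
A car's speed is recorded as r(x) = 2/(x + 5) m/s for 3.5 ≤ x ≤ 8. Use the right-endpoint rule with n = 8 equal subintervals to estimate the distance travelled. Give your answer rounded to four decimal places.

0.8273

Δx = (8 − 3.5)/8 = 0.5625.
Right endpoints: 4.0625, 4.625, 5.1875, 5.75, 6.3125, 6.875, 7.4375, 8.
r(4.0625) = 32/145, r(4.625) = 16/77, r(5.1875) = 32/163, r(5.75) = 8/43, r(6.3125) = 32/181, r(6.875) = 16/95, r(7.4375) = 32/199, r(8) = 2/13.
Sum = Δx · [r(4.0625) + r(4.625) + r(5.1875) + ...].
Sum ≈ 0.8273.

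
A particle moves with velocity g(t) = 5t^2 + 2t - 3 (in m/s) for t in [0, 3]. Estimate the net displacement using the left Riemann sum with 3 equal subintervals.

22

Δt = (3 − 0)/3 = 1.
Left endpoints: 0, 1, 2.
g(0) = -3, g(1) = 4, g(2) = 21.
Sum = Δt · [g(0) + g(1) + g(2)].
Sum = 22.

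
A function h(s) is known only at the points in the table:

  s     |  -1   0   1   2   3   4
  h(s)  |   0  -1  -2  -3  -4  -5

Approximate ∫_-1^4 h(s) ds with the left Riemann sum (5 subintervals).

-10

Δs = 1.
Sum = 1·[0 + (-1) + (-2) + (-3) + (-4)] = -10.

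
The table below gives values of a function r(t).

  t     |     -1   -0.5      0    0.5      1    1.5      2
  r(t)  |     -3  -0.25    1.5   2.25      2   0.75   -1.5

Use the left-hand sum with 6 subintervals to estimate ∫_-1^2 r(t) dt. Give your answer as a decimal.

1.625

Δt = 0.5.
Sum = 0.5·[(-3) + (-0.25) + 1.5 + 2.25 + 2 + 0.75] = 1.625.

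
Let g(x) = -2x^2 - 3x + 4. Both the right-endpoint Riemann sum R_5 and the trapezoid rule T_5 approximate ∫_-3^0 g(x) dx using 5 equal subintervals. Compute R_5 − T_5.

R_5 = 9.84.
T_5 = 7.14.
R_5 − T_5 = 2.7.

2.7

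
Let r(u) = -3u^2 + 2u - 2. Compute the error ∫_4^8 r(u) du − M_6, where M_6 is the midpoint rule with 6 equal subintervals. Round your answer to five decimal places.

Exact integral: ∫_4^8 r(u) du = -408.
M_6 ≈ -407.5555556.
Error ≈ -408 − (-407.5555556) ≈ -0.44444.

-0.44444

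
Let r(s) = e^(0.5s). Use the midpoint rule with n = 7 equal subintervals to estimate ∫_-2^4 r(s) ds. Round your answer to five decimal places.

Δs = (4 − (-2))/7 = 6/7.
Midpoints: -11/7, -5/7, 1/7, 1, 13/7, 19/7, 25/7.
r(-11/7) ≈ 0.45579, r(-5/7) ≈ 0.69967, r(1/7) ≈ 1.07404, r(1) ≈ 1.64872, r(13/7) ≈ 2.53089, r(19/7) ≈ 3.88508, r(25/7) ≈ 5.96384.
Sum = Δs · [r(-11/7) + r(-5/7) + r(1/7) + ...].
Sum ≈ 13.93546.

13.93546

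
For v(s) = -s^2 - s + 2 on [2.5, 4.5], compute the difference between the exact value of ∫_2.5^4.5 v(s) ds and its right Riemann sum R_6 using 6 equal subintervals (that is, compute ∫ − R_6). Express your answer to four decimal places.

2.7037

Exact integral: ∫_2.5^4.5 v(s) ds ≈ -28.166667.
R_6 ≈ -30.870370.
Error ≈ -28.166667 − (-30.870370) ≈ 2.7037.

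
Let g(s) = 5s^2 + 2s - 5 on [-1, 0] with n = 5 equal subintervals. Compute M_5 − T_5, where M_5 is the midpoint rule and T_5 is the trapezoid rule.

M_5 = -4.35.
T_5 = -4.3.
M_5 − T_5 = -0.05.

-0.05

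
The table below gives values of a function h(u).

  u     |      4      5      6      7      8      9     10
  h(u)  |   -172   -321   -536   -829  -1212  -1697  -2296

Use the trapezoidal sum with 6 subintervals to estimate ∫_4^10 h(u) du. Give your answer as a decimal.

-5829

Δu = 1.
T_6 = (1/2)·[(-172) + 2·(-321) + 2·(-536) + 2·(-829) + 2·(-1212) + 2·(-1697) + (-2296)] = -5829.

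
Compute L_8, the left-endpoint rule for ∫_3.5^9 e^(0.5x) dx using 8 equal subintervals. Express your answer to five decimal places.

Δx = (9 − 3.5)/8 = 0.6875.
Left endpoints: 3.5, 4.1875, 4.875, 5.5625, 6.25, 6.9375, 7.625, 8.3125.
f(3.5) ≈ 5.75460, f(4.1875) ≈ 8.11529, f(4.875) ≈ 11.44439, f(5.5625) ≈ 16.13918, f(6.25) ≈ 22.75990, f(6.9375) ≈ 32.09660, f(7.625) ≈ 45.26346, f(8.3125) ≈ 63.83170.
Sum = Δx · [f(3.5) + f(4.1875) + f(4.875) + ...].
Sum ≈ 141.21602.

141.21602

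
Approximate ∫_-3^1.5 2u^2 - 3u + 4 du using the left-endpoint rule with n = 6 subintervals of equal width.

Δu = (1.5 − (-3))/6 = 0.75.
Left endpoints: -3, -2.25, -1.5, -0.75, 0, 0.75.
f(-3) = 31, f(-2.25) = 20.875, f(-1.5) = 13, f(-0.75) = 7.375, f(0) = 4, f(0.75) = 2.875.
Sum = Δu · [f(-3) + f(-2.25) + f(-1.5) + ...].
Sum = 59.34375.

59.34375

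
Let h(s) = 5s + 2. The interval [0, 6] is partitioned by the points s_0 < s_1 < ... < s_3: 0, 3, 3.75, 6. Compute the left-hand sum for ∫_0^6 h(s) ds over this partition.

65.4375

Subinterval widths: 3, 0.75, 2.25.
Left endpoints: 0, 3, 3.75.
h(0) = 2, h(3) = 17, h(3.75) = 20.75.
Sum = Σ Δs_i · h(s_i).
Sum = 65.4375.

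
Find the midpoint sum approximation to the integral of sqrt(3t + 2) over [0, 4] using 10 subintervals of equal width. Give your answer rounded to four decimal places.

Δt = (4 − 0)/10 = 0.4.
Midpoints: 0.2, 0.6, 1, 1.4, 1.8, 2.2, 2.6, 3, 3.4, 3.8.
f(0.2) ≈ 1.6125, f(0.6) ≈ 1.9494, f(1) ≈ 2.2361, f(1.4) ≈ 2.4900, f(1.8) ≈ 2.7203, f(2.2) ≈ 2.9326, f(2.6) ≈ 3.1305, f(3) ≈ 3.3166, f(3.4) ≈ 3.4928, f(3.8) ≈ 3.6606.
Sum = Δt · [f(0.2) + f(0.6) + f(1) + ...].
Sum ≈ 11.0165.

11.0165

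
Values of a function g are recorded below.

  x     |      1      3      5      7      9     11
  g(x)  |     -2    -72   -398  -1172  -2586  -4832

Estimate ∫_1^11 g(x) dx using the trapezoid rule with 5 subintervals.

-13290

Δx = 2.
T_5 = (2/2)·[(-2) + 2·(-72) + 2·(-398) + 2·(-1172) + 2·(-2586) + (-4832)] = -13290.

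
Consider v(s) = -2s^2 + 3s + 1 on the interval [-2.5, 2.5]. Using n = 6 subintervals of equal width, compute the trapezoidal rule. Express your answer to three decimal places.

-16.991

Δs = (2.5 − (-2.5))/6 = 5/6.
v(-2.5) = -19, v(-5/3) = -86/9, v(-5/6) = -26/9, v(0) = 1, v(5/6) = 19/9, v(5/3) = 4/9, v(2.5) = -4.
T_6 = (Δs/2)·[v(s_0) + 2v(s_1) + ... + 2v(s_{5}) + v(s_6)].
Sum ≈ -16.991.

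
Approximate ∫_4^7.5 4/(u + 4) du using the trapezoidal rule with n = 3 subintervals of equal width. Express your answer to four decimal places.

1.4553

Δu = (7.5 − 4)/3 = 7/6.
f(4) = 0.5, f(31/6) = 24/55, f(19/3) = 12/31, f(7.5) = 8/23.
T_3 = (Δu/2)·[f(u_0) + 2f(u_1) + 2f(u_2) + f(u_3)].
Sum ≈ 1.4553.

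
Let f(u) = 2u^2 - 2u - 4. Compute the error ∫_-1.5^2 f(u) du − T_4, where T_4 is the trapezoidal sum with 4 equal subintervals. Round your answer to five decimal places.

Exact integral: ∫_-1.5^2 f(u) du ≈ -8.1666667.
T_4 = -7.2734375.
Error ≈ -8.1666667 − (-7.2734375) ≈ -0.89323.

-0.89323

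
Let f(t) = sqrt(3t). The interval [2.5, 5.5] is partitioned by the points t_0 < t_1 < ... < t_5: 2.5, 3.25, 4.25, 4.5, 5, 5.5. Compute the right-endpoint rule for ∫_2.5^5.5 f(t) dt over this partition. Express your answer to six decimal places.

Subinterval widths: 0.75, 1, 0.25, 0.5, 0.5.
Right endpoints: 3.25, 4.25, 4.5, 5, 5.5.
f(3.25) ≈ 3.122499, f(4.25) ≈ 3.570714, f(4.5) ≈ 3.674235, f(5) ≈ 3.872983, f(5.5) ≈ 4.062019.
Sum = Σ Δt_i · f(t_i).
Sum ≈ 10.798648.

10.798648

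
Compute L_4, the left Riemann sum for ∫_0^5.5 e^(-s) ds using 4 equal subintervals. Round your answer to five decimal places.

Δs = (5.5 − 0)/4 = 1.375.
Left endpoints: 0, 1.375, 2.75, 4.125.
f(0) ≈ 1.00000, f(1.375) ≈ 0.25284, f(2.75) ≈ 0.06393, f(4.125) ≈ 0.01616.
Sum = Δs · [f(0) + f(1.375) + f(2.75) + f(4.125)].
Sum ≈ 1.83278.

1.83278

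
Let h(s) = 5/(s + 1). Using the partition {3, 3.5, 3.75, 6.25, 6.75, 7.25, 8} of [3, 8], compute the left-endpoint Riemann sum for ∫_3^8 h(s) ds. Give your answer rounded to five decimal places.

Subinterval widths: 0.5, 0.25, 2.5, 0.5, 0.5, 0.75.
Left endpoints: 3, 3.5, 3.75, 6.25, 6.75, 7.25.
h(3) = 1.25, h(3.5) = 10/9, h(3.75) = 20/19, h(6.25) = 20/29, h(6.75) = 20/31, h(7.25) = 20/33.
Sum = Σ Δs_i · h(s_i).
Sum ≈ 4.65631.

4.65631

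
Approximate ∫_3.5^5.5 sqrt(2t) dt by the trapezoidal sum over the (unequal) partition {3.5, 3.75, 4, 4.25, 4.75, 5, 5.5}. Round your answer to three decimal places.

Subinterval widths: 0.25, 0.25, 0.25, 0.5, 0.25, 0.5.
f(3.5) ≈ 2.646, f(3.75) ≈ 2.739, f(4) ≈ 2.828, f(4.25) ≈ 2.915, f(4.75) ≈ 3.082, f(5) ≈ 3.162, f(5.5) ≈ 3.317.
On each subinterval the trapezoid contributes (Δt_i/2)·[f(t_{i-1}) + f(t_i)].
Sum ≈ 5.987.

5.987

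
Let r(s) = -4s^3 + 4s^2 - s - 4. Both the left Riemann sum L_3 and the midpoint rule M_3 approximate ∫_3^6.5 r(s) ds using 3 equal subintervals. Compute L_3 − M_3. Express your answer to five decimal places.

439.12847

L_3 ≈ -944.3518519.
M_3 ≈ -1383.4803241.
L_3 − M_3 ≈ 439.12847.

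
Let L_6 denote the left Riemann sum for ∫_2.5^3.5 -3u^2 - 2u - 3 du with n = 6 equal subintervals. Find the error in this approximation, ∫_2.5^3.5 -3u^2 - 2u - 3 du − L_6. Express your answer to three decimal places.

-1.653

Exact integral: ∫_2.5^3.5 f(u) du = -36.25.
L_6 ≈ -34.59722.
Error ≈ -36.25 − (-34.59722) ≈ -1.653.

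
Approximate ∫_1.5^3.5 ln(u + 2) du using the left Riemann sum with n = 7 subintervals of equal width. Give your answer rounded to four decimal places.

2.9262

Δu = (3.5 − 1.5)/7 = 2/7.
Left endpoints: 1.5, 25/14, 29/14, 33/14, 37/14, 41/14, 45/14.
f(1.5) ≈ 1.2528, f(25/14) ≈ 1.3312, f(29/14) ≈ 1.4040, f(33/14) ≈ 1.4718, f(37/14) ≈ 1.5353, f(41/14) ≈ 1.5950, f(45/14) ≈ 1.6514.
Sum = Δu · [f(1.5) + f(25/14) + f(29/14) + ...].
Sum ≈ 2.9262.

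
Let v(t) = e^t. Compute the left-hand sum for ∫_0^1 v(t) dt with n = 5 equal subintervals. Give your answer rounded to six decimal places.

1.552177

Δt = (1 − 0)/5 = 0.2.
Left endpoints: 0, 0.2, 0.4, 0.6, 0.8.
v(0) ≈ 1.000000, v(0.2) ≈ 1.221403, v(0.4) ≈ 1.491825, v(0.6) ≈ 1.822119, v(0.8) ≈ 2.225541.
Sum = Δt · [v(0) + v(0.2) + v(0.4) + v(0.6) + v(0.8)].
Sum ≈ 1.552177.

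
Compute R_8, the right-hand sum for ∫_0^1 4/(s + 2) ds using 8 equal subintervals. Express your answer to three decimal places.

Δs = (1 − 0)/8 = 0.125.
Right endpoints: 0.125, 0.25, 0.375, 0.5, 0.625, 0.75, 0.875, 1.
f(0.125) = 32/17, f(0.25) = 16/9, f(0.375) = 32/19, f(0.5) = 1.6, f(0.625) = 32/21, f(0.75) = 16/11, f(0.875) = 32/23, f(1) = 4/3.
Sum = Δs · [f(0.125) + f(0.25) + f(0.375) + ...].
Sum ≈ 1.581.

1.581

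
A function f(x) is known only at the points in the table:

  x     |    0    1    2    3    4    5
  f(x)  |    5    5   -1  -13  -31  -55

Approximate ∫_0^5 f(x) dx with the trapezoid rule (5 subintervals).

Δx = 1.
T_5 = (1/2)·[5 + 2·5 + 2·(-1) + 2·(-13) + 2·(-31) + (-55)] = -65.

-65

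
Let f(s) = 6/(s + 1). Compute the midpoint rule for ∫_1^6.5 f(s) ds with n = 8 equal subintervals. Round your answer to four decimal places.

Δs = (6.5 − 1)/8 = 0.6875.
Midpoints: 1.34375, 2.03125, 2.71875, 3.40625, 4.09375, 4.78125, 5.46875, 6.15625.
f(1.34375) = 2.56, f(2.03125) = 192/97, f(2.71875) = 192/119, f(3.40625) = 64/47, f(4.09375) = 192/163, f(4.78125) = 192/185, f(5.46875) = 64/69, f(6.15625) = 192/229.
Sum = Δs · [f(1.34375) + f(2.03125) + f(2.71875) + ...].
Sum ≈ 7.9037.

7.9037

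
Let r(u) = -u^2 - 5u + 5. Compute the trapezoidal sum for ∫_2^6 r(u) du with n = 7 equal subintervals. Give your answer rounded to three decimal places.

Δu = (6 − 2)/7 = 4/7.
r(2) = -9, r(18/7) = -709/49, r(22/7) = -1009/49, r(26/7) = -1341/49, r(30/7) = -1705/49, r(34/7) = -2101/49, r(38/7) = -2529/49, r(6) = -61.
T_7 = (Δu/2)·[r(u_0) + 2r(u_1) + ... + 2r(u_{6}) + r(u_7)].
Sum ≈ -129.551.

-129.551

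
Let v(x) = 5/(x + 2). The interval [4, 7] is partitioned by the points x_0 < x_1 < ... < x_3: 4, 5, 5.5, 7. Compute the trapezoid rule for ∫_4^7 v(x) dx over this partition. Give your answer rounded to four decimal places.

Subinterval widths: 1, 0.5, 1.5.
v(4) = 5/6, v(5) = 5/7, v(5.5) = 2/3, v(7) = 5/9.
On each subinterval the trapezoid contributes (Δx_i/2)·[v(x_{i-1}) + v(x_i)].
Sum ≈ 2.0357.

2.0357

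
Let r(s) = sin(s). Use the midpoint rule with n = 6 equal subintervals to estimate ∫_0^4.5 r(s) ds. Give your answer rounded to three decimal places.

1.240

Δs = (4.5 − 0)/6 = 0.75.
Midpoints: 0.375, 1.125, 1.875, 2.625, 3.375, 4.125.
r(0.375) ≈ 0.366, r(1.125) ≈ 0.902, r(1.875) ≈ 0.954, r(2.625) ≈ 0.494, r(3.375) ≈ -0.231, r(4.125) ≈ -0.832.
Sum = Δs · [r(0.375) + r(1.125) + r(1.875) + ...].
Sum ≈ 1.240.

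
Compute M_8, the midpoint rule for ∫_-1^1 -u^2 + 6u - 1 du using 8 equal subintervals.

-2.65625

Δu = (1 − (-1))/8 = 0.25.
Midpoints: -0.875, -0.625, -0.375, -0.125, 0.125, 0.375, 0.625, 0.875.
f(-0.875) = -7.015625, f(-0.625) = -5.140625, f(-0.375) = -3.390625, f(-0.125) = -1.765625, f(0.125) = -0.265625, f(0.375) = 1.109375, f(0.625) = 2.359375, f(0.875) = 3.484375.
Sum = Δu · [f(-0.875) + f(-0.625) + f(-0.375) + ...].
Sum = -2.65625.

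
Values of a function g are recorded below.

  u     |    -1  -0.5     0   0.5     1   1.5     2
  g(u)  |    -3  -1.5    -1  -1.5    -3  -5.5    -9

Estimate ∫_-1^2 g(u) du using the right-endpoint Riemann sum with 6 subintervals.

-10.75

Δu = 0.5.
Sum = 0.5·[(-1.5) + (-1) + (-1.5) + (-3) + (-5.5) + (-9)] = -10.75.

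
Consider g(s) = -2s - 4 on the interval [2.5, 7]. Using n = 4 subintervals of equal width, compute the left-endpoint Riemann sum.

-55.6875

Δs = (7 − 2.5)/4 = 1.125.
Left endpoints: 2.5, 3.625, 4.75, 5.875.
g(2.5) = -9, g(3.625) = -11.25, g(4.75) = -13.5, g(5.875) = -15.75.
Sum = Δs · [g(2.5) + g(3.625) + g(4.75) + g(5.875)].
Sum = -55.6875.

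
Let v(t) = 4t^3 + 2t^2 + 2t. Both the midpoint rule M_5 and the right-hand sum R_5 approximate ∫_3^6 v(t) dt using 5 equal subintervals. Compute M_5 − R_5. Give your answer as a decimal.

-259.92

M_5 = 1362.96.
R_5 = 1622.88.
M_5 − R_5 = -259.92.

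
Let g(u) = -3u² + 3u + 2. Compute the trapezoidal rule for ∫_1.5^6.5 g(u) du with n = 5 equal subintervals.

-203.75

Δu = (6.5 − 1.5)/5 = 1.
g(1.5) = -0.25, g(2.5) = -9.25, g(3.5) = -24.25, g(4.5) = -45.25, g(5.5) = -72.25, g(6.5) = -105.25.
T_5 = (Δu/2)·[g(u_0) + 2g(u_1) + ... + 2g(u_{4}) + g(u_5)].
Sum = -203.75.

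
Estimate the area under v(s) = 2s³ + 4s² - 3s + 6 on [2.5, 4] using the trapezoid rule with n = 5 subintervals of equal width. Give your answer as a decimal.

167.8725

Δs = (4 − 2.5)/5 = 0.3.
v(2.5) = 54.75, v(2.8) = 72.864, v(3.1) = 94.722, v(3.4) = 120.648, v(3.7) = 150.966, v(4) = 186.
T_5 = (Δs/2)·[v(s_0) + 2v(s_1) + ... + 2v(s_{4}) + v(s_5)].
Sum = 167.8725.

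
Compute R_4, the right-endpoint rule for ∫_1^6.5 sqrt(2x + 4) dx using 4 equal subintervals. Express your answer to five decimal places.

19.58994

Δx = (6.5 − 1)/4 = 1.375.
Right endpoints: 2.375, 3.75, 5.125, 6.5.
f(2.375) ≈ 2.95804, f(3.75) ≈ 3.39116, f(5.125) ≈ 3.77492, f(6.5) ≈ 4.12311.
Sum = Δx · [f(2.375) + f(3.75) + f(5.125) + f(6.5)].
Sum ≈ 19.58994.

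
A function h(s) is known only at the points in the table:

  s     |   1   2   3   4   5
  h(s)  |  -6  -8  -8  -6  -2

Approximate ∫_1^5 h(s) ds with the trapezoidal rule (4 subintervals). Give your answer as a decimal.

Δs = 1.
T_4 = (1/2)·[(-6) + 2·(-8) + 2·(-8) + 2·(-6) + (-2)] = -26.

-26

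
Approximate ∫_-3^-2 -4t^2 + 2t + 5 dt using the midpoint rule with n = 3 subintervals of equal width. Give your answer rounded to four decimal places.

-25.2963

Δt = (-2 − (-3))/3 = 1/3.
Midpoints: -17/6, -2.5, -13/6.
f(-17/6) = -295/9, f(-2.5) = -25, f(-13/6) = -163/9.
Sum = Δt · [f(-17/6) + f(-2.5) + f(-13/6)].
Sum ≈ -25.2963.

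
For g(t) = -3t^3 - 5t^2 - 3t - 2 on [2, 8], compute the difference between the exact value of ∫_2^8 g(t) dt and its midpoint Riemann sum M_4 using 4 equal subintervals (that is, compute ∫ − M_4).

-56.25

Exact integral: ∫_2^8 g(t) dt = -4002.
M_4 = -3945.75.
Error = -4002 − (-3945.75) = -56.25.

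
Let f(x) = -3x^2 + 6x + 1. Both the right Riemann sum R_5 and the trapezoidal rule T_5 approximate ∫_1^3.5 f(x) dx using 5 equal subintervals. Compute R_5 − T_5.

-4.6875

R_5 = -10.625.
T_5 = -5.9375.
R_5 − T_5 = -4.6875.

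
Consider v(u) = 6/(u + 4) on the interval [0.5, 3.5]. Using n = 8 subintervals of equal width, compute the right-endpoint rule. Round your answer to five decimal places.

Δu = (3.5 − 0.5)/8 = 0.375.
Right endpoints: 0.875, 1.25, 1.625, 2, 2.375, 2.75, 3.125, 3.5.
v(0.875) = 16/13, v(1.25) = 8/7, v(1.625) = 16/15, v(2) = 1, v(2.375) = 16/17, v(2.75) = 8/9, v(3.125) = 16/19, v(3.5) = 0.8.
Sum = Δu · [v(0.875) + v(1.25) + v(1.625) + ...].
Sum ≈ 2.96717.

2.96717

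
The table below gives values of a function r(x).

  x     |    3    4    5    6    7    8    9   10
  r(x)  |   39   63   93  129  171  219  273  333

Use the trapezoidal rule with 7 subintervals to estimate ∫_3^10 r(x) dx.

Δx = 1.
T_7 = (1/2)·[39 + 2·63 + 2·93 + 2·129 + 2·171 + 2·219 + 2·273 + 333] = 1134.

1134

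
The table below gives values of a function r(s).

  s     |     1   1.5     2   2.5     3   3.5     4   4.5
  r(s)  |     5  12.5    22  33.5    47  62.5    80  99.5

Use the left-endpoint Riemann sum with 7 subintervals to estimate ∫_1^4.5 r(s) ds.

Δs = 0.5.
Sum = 0.5·[5 + 12.5 + 22 + 33.5 + 47 + 62.5 + 80] = 131.25.

131.25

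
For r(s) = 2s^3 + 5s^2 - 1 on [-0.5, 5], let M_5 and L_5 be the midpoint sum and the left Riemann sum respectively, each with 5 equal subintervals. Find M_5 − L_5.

174.920625

M_5 = 505.250625.
L_5 = 330.33.
M_5 − L_5 = 174.920625.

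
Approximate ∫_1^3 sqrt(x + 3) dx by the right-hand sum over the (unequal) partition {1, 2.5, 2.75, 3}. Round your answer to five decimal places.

4.72966

Subinterval widths: 1.5, 0.25, 0.25.
Right endpoints: 2.5, 2.75, 3.
f(2.5) ≈ 2.34521, f(2.75) ≈ 2.39792, f(3) ≈ 2.44949.
Sum = Σ Δx_i · f(x_i).
Sum ≈ 4.72966.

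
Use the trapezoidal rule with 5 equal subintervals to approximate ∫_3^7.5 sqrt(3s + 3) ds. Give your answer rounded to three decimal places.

Δs = (7.5 − 3)/5 = 0.9.
f(3) ≈ 3.464, f(3.9) ≈ 3.834, f(4.8) ≈ 4.171, f(5.7) ≈ 4.483, f(6.6) ≈ 4.775, f(7.5) ≈ 5.050.
T_5 = (Δs/2)·[f(s_0) + 2f(s_1) + ... + 2f(s_{4}) + f(s_5)].
Sum ≈ 19.368.

19.368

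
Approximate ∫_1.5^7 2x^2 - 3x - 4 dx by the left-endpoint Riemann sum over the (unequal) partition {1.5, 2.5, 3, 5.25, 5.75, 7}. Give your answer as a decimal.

81.53125

Subinterval widths: 1, 0.5, 2.25, 0.5, 1.25.
Left endpoints: 1.5, 2.5, 3, 5.25, 5.75.
f(1.5) = -4, f(2.5) = 1, f(3) = 5, f(5.25) = 35.375, f(5.75) = 44.875.
Sum = Σ Δx_i · f(x_i).
Sum = 81.53125.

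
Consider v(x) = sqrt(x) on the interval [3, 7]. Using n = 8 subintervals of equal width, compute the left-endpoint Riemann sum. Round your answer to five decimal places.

8.65224

Δx = (7 − 3)/8 = 0.5.
Left endpoints: 3, 3.5, 4, 4.5, 5, 5.5, 6, 6.5.
v(3) ≈ 1.73205, v(3.5) ≈ 1.87083, v(4) ≈ 2.00000, v(4.5) ≈ 2.12132, v(5) ≈ 2.23607, v(5.5) ≈ 2.34521, v(6) ≈ 2.44949, v(6.5) ≈ 2.54951.
Sum = Δx · [v(3) + v(3.5) + v(4) + ...].
Sum ≈ 8.65224.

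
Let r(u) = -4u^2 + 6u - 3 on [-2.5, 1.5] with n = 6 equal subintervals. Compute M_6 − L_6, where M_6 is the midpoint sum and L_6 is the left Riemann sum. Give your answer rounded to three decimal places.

M_6 ≈ -48.74074.
L_6 ≈ -63.85185.
M_6 − L_6 ≈ 15.111.

15.111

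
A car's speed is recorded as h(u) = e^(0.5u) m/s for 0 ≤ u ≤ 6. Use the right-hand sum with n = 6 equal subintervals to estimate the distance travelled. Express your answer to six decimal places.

Δu = (6 − 0)/6 = 1.
Right endpoints: 1, 2, 3, 4, 5, 6.
h(1) ≈ 1.648721, h(2) ≈ 2.718282, h(3) ≈ 4.481689, h(4) ≈ 7.389056, h(5) ≈ 12.182494, h(6) ≈ 20.085537.
Sum = Δu · [h(1) + h(2) + h(3) + ...].
Sum ≈ 48.505779.

48.505779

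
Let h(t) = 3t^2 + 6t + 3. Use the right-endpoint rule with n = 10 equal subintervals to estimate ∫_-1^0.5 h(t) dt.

Δt = (0.5 − (-1))/10 = 0.15.
Right endpoints: -0.85, -0.7, -0.55, -0.4, -0.25, -0.1, 0.05, 0.2, 0.35, 0.5.
h(-0.85) = 0.0675, h(-0.7) = 0.27, h(-0.55) = 0.6075, h(-0.4) = 1.08, h(-0.25) = 1.6875, h(-0.1) = 2.43, h(0.05) = 3.3075, h(0.2) = 4.32, h(0.35) = 5.4675, h(0.5) = 6.75.
Sum = Δt · [h(-0.85) + h(-0.7) + h(-0.55) + ...].
Sum = 3.898125.

3.898125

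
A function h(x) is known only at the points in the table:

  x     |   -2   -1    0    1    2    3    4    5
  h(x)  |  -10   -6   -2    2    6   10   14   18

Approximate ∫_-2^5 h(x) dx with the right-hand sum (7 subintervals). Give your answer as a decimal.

42

Δx = 1.
Sum = 1·[(-6) + (-2) + 2 + 6 + 10 + 14 + 18] = 42.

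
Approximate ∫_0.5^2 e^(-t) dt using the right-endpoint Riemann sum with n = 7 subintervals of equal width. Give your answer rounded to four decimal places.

Δt = (2 − 0.5)/7 = 3/14.
Right endpoints: 5/7, 13/14, 8/7, 19/14, 11/7, 25/14, 2.
f(5/7) ≈ 0.4895, f(13/14) ≈ 0.3951, f(8/7) ≈ 0.3189, f(19/14) ≈ 0.2574, f(11/7) ≈ 0.2077, f(25/14) ≈ 0.1677, f(2) ≈ 0.1353.
Sum = Δt · [f(5/7) + f(13/14) + f(8/7) + ...].
Sum ≈ 0.4225.

0.4225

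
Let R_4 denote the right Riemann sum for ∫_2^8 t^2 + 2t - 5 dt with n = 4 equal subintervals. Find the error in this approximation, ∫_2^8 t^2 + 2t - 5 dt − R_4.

Exact integral: ∫_2^8 f(t) dt = 198.
R_4 = 254.25.
Error = 198 − 254.25 = -56.25.

-56.25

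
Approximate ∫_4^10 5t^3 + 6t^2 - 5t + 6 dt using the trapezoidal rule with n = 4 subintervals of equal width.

Δt = (10 − 4)/4 = 1.5.
f(4) = 402, f(5.5) = 991.875, f(7) = 1980, f(8.5) = 3467.625, f(10) = 5556.
T_4 = (Δt/2)·[f(t_0) + 2f(t_1) + 2f(t_2) + 2f(t_3) + f(t_4)].
Sum = 14127.75.

14127.75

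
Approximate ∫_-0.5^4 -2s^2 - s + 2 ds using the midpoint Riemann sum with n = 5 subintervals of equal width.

-41.0175

Δs = (4 − (-0.5))/5 = 0.9.
Midpoints: -0.05, 0.85, 1.75, 2.65, 3.55.
f(-0.05) = 2.045, f(0.85) = -0.295, f(1.75) = -5.875, f(2.65) = -14.695, f(3.55) = -26.755.
Sum = Δs · [f(-0.05) + f(0.85) + f(1.75) + f(2.65) + f(3.55)].
Sum = -41.0175.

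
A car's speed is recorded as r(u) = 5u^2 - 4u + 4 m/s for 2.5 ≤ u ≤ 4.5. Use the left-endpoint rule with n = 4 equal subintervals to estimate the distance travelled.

90.75

Δu = (4.5 − 2.5)/4 = 0.5.
Left endpoints: 2.5, 3, 3.5, 4.
r(2.5) = 25.25, r(3) = 37, r(3.5) = 51.25, r(4) = 68.
Sum = Δu · [r(2.5) + r(3) + r(3.5) + r(4)].
Sum = 90.75.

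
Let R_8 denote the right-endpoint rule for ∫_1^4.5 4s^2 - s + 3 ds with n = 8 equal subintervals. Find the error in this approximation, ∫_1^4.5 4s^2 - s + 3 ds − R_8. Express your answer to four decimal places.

Exact integral: ∫_1^4.5 f(s) ds ≈ 121.041667.
R_8 = 137.56640625.
Error ≈ 121.041667 − 137.56640625 ≈ -16.5247.

-16.5247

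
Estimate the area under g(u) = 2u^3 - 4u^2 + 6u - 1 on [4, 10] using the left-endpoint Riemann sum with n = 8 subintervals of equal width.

Δu = (10 − 4)/8 = 0.75.
Left endpoints: 4, 4.75, 5.5, 6.25, 7, 7.75, 8.5, 9.25.
g(4) = 87, g(4.75) = 151.59375, g(5.5) = 243.75, g(6.25) = 368.53125, g(7) = 531, g(7.75) = 736.21875, g(8.5) = 989.25, g(9.25) = 1295.15625.
Sum = Δu · [g(4) + g(4.75) + g(5.5) + ...].
Sum = 3301.875.

3301.875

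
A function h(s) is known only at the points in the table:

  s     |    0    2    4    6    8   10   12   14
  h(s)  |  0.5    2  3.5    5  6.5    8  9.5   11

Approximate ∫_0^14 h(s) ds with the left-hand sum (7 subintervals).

70

Δs = 2.
Sum = 2·[0.5 + 2 + 3.5 + 5 + 6.5 + 8 + 9.5] = 70.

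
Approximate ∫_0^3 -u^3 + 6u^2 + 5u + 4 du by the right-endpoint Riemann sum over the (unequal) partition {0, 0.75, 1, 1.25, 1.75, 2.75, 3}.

82.65625

Subinterval widths: 0.75, 0.25, 0.25, 0.5, 1, 0.25.
Right endpoints: 0.75, 1, 1.25, 1.75, 2.75, 3.
f(0.75) = 10.703125, f(1) = 14, f(1.25) = 17.671875, f(1.75) = 25.765625, f(2.75) = 42.328125, f(3) = 46.
Sum = Σ Δu_i · f(u_i).
Sum = 82.65625.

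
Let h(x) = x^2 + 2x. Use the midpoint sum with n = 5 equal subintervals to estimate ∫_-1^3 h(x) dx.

17.12

Δx = (3 − (-1))/5 = 0.8.
Midpoints: -0.6, 0.2, 1, 1.8, 2.6.
h(-0.6) = -0.84, h(0.2) = 0.44, h(1) = 3, h(1.8) = 6.84, h(2.6) = 11.96.
Sum = Δx · [h(-0.6) + h(0.2) + h(1) + h(1.8) + h(2.6)].
Sum = 17.12.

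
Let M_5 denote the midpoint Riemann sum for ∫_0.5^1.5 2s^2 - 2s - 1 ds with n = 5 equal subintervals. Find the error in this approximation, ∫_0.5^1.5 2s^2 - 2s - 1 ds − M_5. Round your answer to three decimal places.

Exact integral: ∫_0.5^1.5 f(s) ds ≈ -0.83333.
M_5 = -0.84.
Error ≈ -0.83333 − (-0.84) ≈ 0.007.

0.007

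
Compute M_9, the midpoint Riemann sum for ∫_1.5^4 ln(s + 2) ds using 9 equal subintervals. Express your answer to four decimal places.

3.8663

Δs = (4 − 1.5)/9 = 5/18.
Midpoints: 59/36, 23/12, 79/36, 89/36, 2.75, 109/36, 119/36, 43/12, 139/36.
f(59/36) ≈ 1.2917, f(23/12) ≈ 1.3652, f(79/36) ≈ 1.4338, f(89/36) ≈ 1.4979, f(2.75) ≈ 1.5581, f(109/36) ≈ 1.6150, f(119/36) ≈ 1.6688, f(43/12) ≈ 1.7198, f(139/36) ≈ 1.7683.
Sum = Δs · [f(59/36) + f(23/12) + f(79/36) + ...].
Sum ≈ 3.8663.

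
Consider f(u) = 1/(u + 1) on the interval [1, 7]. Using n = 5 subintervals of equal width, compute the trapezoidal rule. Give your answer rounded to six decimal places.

1.413484

Δu = (7 − 1)/5 = 1.2.
f(1) = 0.5, f(2.2) = 0.3125, f(3.4) = 5/22, f(4.6) = 5/28, f(5.8) = 5/34, f(7) = 0.125.
T_5 = (Δu/2)·[f(u_0) + 2f(u_1) + ... + 2f(u_{4}) + f(u_5)].
Sum ≈ 1.413484.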